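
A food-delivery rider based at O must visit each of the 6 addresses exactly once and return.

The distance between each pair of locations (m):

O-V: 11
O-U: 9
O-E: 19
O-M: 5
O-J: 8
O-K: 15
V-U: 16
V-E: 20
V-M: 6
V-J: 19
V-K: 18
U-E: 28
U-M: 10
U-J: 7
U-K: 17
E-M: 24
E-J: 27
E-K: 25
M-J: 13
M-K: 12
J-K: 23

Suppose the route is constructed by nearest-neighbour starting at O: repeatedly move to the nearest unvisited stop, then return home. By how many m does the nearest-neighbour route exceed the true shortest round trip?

From O: M=5, J=8, U=9, V=11, K=15, E=19 → choose M (5).
From M: V=6, U=10, K=12, J=13, E=24 → choose V (6).
From V: U=16, K=18, J=19, E=20 → choose U (16).
From U: J=7, K=17, E=28 → choose J (7).
From J: K=23, E=27 → choose K (23).
From K: E=25 → choose E (25).
NN route O → M → V → U → J → K → E → O costs 101.
Optimal: O → M → V → E → K → U → J → O costs 88 (by enumerating all 360 distinct tours).
Excess = 101 − 88 = 13.

The nearest-neighbour route is 13 m longer than optimal.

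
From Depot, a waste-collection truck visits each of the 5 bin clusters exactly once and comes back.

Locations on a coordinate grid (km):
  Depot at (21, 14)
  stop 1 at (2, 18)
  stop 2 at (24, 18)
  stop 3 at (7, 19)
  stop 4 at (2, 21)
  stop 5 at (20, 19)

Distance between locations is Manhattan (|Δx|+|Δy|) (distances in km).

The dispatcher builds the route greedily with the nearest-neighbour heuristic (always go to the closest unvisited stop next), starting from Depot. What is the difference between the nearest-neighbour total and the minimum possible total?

Depot: stop 5=6, stop 2=7, stop 3=19, stop 1=23, stop 4=26 ⇒ stop 5
stop 5: stop 2=5, stop 3=13, stop 1=19, stop 4=20 ⇒ stop 2
stop 2: stop 3=18, stop 1=22, stop 4=25 ⇒ stop 3
stop 3: stop 1=6, stop 4=7 ⇒ stop 1
stop 1: stop 4=3 ⇒ stop 4
NN route Depot → stop 5 → stop 2 → stop 3 → stop 1 → stop 4 → Depot costs 64.
Optimal: Depot → stop 1 → stop 4 → stop 3 → stop 5 → stop 2 → Depot costs 58 (by enumerating all 60 distinct tours).
Excess = 64 − 58 = 6.

Excess over optimum: 6 km.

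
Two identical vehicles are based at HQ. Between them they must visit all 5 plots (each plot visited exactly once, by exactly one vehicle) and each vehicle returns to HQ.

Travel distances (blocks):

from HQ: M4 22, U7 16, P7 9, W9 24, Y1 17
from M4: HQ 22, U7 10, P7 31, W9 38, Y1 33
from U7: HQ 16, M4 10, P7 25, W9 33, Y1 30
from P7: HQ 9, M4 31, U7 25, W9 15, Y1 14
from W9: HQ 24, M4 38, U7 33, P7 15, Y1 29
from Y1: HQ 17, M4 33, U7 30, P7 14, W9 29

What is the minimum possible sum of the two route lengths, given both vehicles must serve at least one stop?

Minimum combined distance: 118 blocks.

Try each way of splitting the stops between the two vehicles (each non-empty) and, for each split, find the best tour for each vehicle:
  {M4} + {U7, P7, W9, Y1}: 44 + 95 = 139
  {U7} + {M4, P7, W9, Y1}: 32 + 106 = 138
  {M4, U7} + {P7, W9, Y1}: 48 + 70 = 118
  {P7} + {M4, U7, W9, Y1}: 18 + 110 = 128
  {M4, P7} + {U7, W9, Y1}: 62 + 95 = 157
  {U7, P7} + {M4, W9, Y1}: 50 + 106 = 156
  … (15 splits in total)
Best: vehicle 1 HQ → M4 → U7 → HQ = 48; vehicle 2 HQ → P7 → W9 → Y1 → HQ = 70; combined 118.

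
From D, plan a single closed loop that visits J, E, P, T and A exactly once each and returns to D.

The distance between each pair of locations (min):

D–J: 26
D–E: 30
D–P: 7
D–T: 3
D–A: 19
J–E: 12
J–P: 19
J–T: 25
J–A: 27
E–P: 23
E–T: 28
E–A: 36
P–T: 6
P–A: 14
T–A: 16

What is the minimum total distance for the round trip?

D → J → E → P → T → A → D: 26+12+23+6+16+19 = 102
D → J → E → P → A → T → D: 26+12+23+14+16+3 = 94
D → J → E → T → P → A → D: 26+12+28+6+14+19 = 105
D → J → E → T → A → P → D: 26+12+28+16+14+7 = 103
D → J → E → A → P → T → D: 26+12+36+14+6+3 = 97
D → J → E → A → T → P → D: 26+12+36+16+6+7 = 103
D → J → P → E → T → A → D: 26+19+23+28+16+19 = 131
D → J → P → E → A → T → D: 26+19+23+36+16+3 = 123
D → J → P → T → E → A → D: 26+19+6+28+36+19 = 134
D → J → P → T → A → E → D: 26+19+6+16+36+30 = 133
D → J → P → A → E → T → D: 26+19+14+36+28+3 = 126
D → J → P → A → T → E → D: 26+19+14+16+28+30 = 133
D → J → T → E → P → A → D: 26+25+28+23+14+19 = 135
D → J → T → E → A → P → D: 26+25+28+36+14+7 = 136
… (46 more)
D → P → E → J → A → T → D: 7+23+12+27+16+3 = 88  ← best
The minimum is 88.
One optimal route: D → P → E → J → A → T → D (or its reverse).

Minimum total distance: 88 min.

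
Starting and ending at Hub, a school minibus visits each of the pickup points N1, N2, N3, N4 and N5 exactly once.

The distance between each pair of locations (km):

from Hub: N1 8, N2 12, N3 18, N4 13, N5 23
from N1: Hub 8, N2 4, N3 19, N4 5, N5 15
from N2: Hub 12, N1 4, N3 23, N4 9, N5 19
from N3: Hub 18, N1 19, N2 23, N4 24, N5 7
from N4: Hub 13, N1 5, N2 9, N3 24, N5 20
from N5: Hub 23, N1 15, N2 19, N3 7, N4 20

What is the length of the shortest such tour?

Hub → N1 → N2 → N3 → N4 → N5 → Hub: 8+4+23+24+20+23 = 102
Hub → N1 → N2 → N3 → N5 → N4 → Hub: 8+4+23+7+20+13 = 75
Hub → N1 → N2 → N4 → N3 → N5 → Hub: 8+4+9+24+7+23 = 75
Hub → N1 → N2 → N4 → N5 → N3 → Hub: 8+4+9+20+7+18 = 66
Hub → N1 → N2 → N5 → N3 → N4 → Hub: 8+4+19+7+24+13 = 75
Hub → N1 → N2 → N5 → N4 → N3 → Hub: 8+4+19+20+24+18 = 93
Hub → N1 → N3 → N2 → N4 → N5 → Hub: 8+19+23+9+20+23 = 102
Hub → N1 → N3 → N2 → N5 → N4 → Hub: 8+19+23+19+20+13 = 102
Hub → N1 → N3 → N4 → N2 → N5 → Hub: 8+19+24+9+19+23 = 102
Hub → N1 → N3 → N4 → N5 → N2 → Hub: 8+19+24+20+19+12 = 102
Hub → N1 → N3 → N5 → N2 → N4 → Hub: 8+19+7+19+9+13 = 75
Hub → N1 → N3 → N5 → N4 → N2 → Hub: 8+19+7+20+9+12 = 75
Hub → N1 → N4 → N2 → N3 → N5 → Hub: 8+5+9+23+7+23 = 75
Hub → N1 → N4 → N2 → N5 → N3 → Hub: 8+5+9+19+7+18 = 66
… (46 more)
The minimum is 66.
One optimal route: Hub → N1 → N2 → N4 → N5 → N3 → Hub (or its reverse).

Shortest round trip = 66 km.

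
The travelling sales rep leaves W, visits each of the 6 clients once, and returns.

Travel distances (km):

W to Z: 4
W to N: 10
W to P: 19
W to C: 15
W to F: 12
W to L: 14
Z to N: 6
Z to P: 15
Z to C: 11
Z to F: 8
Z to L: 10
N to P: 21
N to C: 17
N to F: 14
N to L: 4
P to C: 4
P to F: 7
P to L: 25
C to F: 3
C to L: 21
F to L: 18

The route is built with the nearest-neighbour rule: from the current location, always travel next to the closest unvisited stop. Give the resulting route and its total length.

Total distance 58 km via the nearest-neighbour route W → Z → N → L → F → C → P → W.

At W the remaining stops are Z 4, N 10, F 12, L 14, C 15, P 19; go to Z.
At Z the remaining stops are N 6, F 8, L 10, C 11, P 15; go to N.
At N the remaining stops are L 4, F 14, C 17, P 21; go to L.
At L the remaining stops are F 18, C 21, P 25; go to F.
At F the remaining stops are C 3, P 7; go to C.
At C the remaining stops are P 4; go to P.
Return P→W: 19.
Total = 4 + 6 + 4 + 18 + 3 + 4 + 19 = 58.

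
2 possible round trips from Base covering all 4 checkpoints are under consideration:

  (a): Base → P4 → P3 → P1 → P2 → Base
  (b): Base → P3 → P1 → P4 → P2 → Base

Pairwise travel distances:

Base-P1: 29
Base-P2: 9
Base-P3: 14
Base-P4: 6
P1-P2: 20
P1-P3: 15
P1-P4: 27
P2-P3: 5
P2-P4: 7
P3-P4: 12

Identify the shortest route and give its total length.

Shortest is (a), total 62.

(a): 6 + 12 + 15 + 20 + 9 = 62
(b): 14 + 15 + 27 + 7 + 9 = 72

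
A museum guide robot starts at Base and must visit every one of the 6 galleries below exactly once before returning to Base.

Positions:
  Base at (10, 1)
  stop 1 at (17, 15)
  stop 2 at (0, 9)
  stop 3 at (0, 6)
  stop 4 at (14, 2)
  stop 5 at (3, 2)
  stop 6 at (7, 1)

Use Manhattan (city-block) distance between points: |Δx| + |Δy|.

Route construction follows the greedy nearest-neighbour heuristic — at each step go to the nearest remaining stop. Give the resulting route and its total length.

76 along Base → stop 6 → stop 5 → stop 3 → stop 2 → stop 4 → stop 1 → Base.

Base → [stop 6:3 / stop 4:5 / stop 5:8 / stop 3:15 / stop 2:18 / stop 1:21] → stop 6 (3)
stop 6 → [stop 5:5 / stop 4:8 / stop 3:12 / stop 2:15 / stop 1:24] → stop 5 (5)
stop 5 → [stop 3:7 / stop 2:10 / stop 4:11 / stop 1:27] → stop 3 (7)
stop 3 → [stop 2:3 / stop 4:18 / stop 1:26] → stop 2 (3)
stop 2 → [stop 4:21 / stop 1:23] → stop 4 (21)
stop 4 → [stop 1:16] → stop 1 (16)
Return stop 1→Base: 21.
Total = 3 + 5 + 7 + 3 + 21 + 16 + 21 = 76.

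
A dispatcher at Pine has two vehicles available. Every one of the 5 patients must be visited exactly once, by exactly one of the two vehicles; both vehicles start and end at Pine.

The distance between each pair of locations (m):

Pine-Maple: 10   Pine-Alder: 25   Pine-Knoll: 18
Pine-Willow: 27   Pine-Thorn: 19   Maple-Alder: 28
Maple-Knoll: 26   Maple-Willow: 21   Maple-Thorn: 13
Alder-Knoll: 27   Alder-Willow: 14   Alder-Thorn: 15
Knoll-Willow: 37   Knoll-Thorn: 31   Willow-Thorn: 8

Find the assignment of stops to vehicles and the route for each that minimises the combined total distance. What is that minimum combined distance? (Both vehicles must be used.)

Minimum combined distance: 106 m.

Try each way of splitting the stops between the two vehicles (each non-empty) and, for each split, find the best tour for each vehicle:
  {Maple} + {Alder, Knoll, Willow, Thorn}: 20 + 86 = 106
  {Alder} + {Maple, Knoll, Willow, Thorn}: 50 + 86 = 136
  {Maple, Alder} + {Knoll, Willow, Thorn}: 63 + 82 = 145
  {Knoll} + {Maple, Alder, Willow, Thorn}: 36 + 70 = 106
  {Maple, Knoll} + {Alder, Willow, Thorn}: 54 + 66 = 120
  {Alder, Knoll} + {Maple, Willow, Thorn}: 70 + 58 = 128
  … (15 splits in total)
Best: vehicle 1 Pine → Maple → Pine = 20; vehicle 2 Pine → Knoll → Alder → Willow → Thorn → Pine = 86; combined 106.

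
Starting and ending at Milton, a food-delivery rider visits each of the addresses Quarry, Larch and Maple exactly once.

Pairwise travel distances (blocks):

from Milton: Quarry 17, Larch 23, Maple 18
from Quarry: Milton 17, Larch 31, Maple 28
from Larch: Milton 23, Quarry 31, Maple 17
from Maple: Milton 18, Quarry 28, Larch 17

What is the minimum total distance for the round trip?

There are 3 distinct closed tours to check (reversals are equivalent).
Milton-Quarry-Larch-Maple-Milton: 17+31+17+18 = 83
Milton-Quarry-Maple-Larch-Milton: 17+28+17+23 = 85
Milton-Larch-Quarry-Maple-Milton: 23+31+28+18 = 100
The minimum is 83.
One optimal route: Milton → Quarry → Larch → Maple → Milton (or its reverse).

83 blocks — the shortest possible round trip.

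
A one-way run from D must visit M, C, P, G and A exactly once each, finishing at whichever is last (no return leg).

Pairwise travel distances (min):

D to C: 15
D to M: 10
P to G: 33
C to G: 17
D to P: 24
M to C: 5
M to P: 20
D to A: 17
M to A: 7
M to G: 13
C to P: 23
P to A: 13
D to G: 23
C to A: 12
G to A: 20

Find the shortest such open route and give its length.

There are 5! = 120 possible orderings.
D→M→C→P→G→A: 10+5+23+33+20 = 91
D→M→C→P→A→G: 10+5+23+13+20 = 71
D→M→C→G→P→A: 10+5+17+33+13 = 78
D→M→C→G→A→P: 10+5+17+20+13 = 65
D→M→C→A→P→G: 10+5+12+13+33 = 73
D→M→C→A→G→P: 10+5+12+20+33 = 80
D→M→P→C→G→A: 10+20+23+17+20 = 90
D→M→P→C→A→G: 10+20+23+12+20 = 85
D→M→P→G→C→A: 10+20+33+17+12 = 92
D→M→P→G→A→C: 10+20+33+20+12 = 95
D→M→P→A→C→G: 10+20+13+12+17 = 72
D→M→P→A→G→C: 10+20+13+20+17 = 80
D→M→G→C→P→A: 10+13+17+23+13 = 76
D→M→G→C→A→P: 10+13+17+12+13 = 65
… (106 more)
The minimum is 65.
One shortest path: D → M → C → G → A → P.

Minimum one-way distance = 65 min.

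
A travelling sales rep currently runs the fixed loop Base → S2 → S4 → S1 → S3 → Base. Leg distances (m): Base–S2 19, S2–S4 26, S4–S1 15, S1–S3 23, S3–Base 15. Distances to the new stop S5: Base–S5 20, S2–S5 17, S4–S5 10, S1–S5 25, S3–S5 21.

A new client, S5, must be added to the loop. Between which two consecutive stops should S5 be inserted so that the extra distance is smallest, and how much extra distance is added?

Adding 1 m by placing S5 on the S2–S4 leg.

Insertion cost between consecutive stops i–j is d(i,S5) + d(S5,j) − d(i,j):
  between Base and S2: 20 + 17 − 19 = 18
  between S2 and S4: 17 + 10 − 26 = 1
  between S4 and S1: 10 + 25 − 15 = 20
  between S1 and S3: 25 + 21 − 23 = 23
  between S3 and Base: 21 + 20 − 15 = 26
Cheapest insertion is between S2 and S4, adding 1.
New total = 98 + 1 = 99.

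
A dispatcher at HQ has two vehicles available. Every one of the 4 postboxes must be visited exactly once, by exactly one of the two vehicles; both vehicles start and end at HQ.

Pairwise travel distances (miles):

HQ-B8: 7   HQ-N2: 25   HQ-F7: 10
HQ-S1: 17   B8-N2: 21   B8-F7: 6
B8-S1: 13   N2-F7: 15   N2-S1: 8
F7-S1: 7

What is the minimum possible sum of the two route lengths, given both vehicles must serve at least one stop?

Minimum combined distance: 64 miles.

Try each way of splitting the stops between the two vehicles (each non-empty) and, for each split, find the best tour for each vehicle:
  {B8} + {N2, F7, S1}: 14 + 50 = 64
  {N2} + {B8, F7, S1}: 50 + 37 = 87
  {B8, N2} + {F7, S1}: 53 + 34 = 87
  {F7} + {B8, N2, S1}: 20 + 53 = 73
  {B8, F7} + {N2, S1}: 23 + 50 = 73
  {N2, F7} + {B8, S1}: 50 + 37 = 87
  … (7 splits in total)
Best: vehicle 1 HQ → B8 → HQ = 14; vehicle 2 HQ → N2 → S1 → F7 → HQ = 50; combined 64.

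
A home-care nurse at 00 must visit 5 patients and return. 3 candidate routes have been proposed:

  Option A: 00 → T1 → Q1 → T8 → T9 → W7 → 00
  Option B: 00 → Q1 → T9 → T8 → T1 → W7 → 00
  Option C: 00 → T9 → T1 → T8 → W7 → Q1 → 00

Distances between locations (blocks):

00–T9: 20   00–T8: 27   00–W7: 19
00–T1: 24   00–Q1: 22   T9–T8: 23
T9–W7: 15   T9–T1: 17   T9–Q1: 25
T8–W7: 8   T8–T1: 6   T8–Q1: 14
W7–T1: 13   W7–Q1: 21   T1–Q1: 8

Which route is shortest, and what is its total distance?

Option A: 24 + 8 + 14 + 23 + 15 + 19 = 103
Option B: 22 + 25 + 23 + 6 + 13 + 19 = 108
Option C: 20 + 17 + 6 + 8 + 21 + 22 = 94

94 blocks — Option C is the shortest.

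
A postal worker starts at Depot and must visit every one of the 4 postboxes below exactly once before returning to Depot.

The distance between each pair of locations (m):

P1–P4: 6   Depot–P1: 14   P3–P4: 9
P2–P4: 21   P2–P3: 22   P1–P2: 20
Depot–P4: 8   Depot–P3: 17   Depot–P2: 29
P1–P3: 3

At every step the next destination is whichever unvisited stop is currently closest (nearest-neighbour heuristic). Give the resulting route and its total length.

Total distance 68 m via the nearest-neighbour route Depot → P4 → P1 → P3 → P2 → Depot.

From Depot: distances to unvisited — P4=8, P1=14, P3=17, P2=29. Nearest is P4 (8).
From P4: distances to unvisited — P1=6, P3=9, P2=21. Nearest is P1 (6).
From P1: distances to unvisited — P3=3, P2=20. Nearest is P3 (3).
From P3: distances to unvisited — P2=22. Nearest is P2 (22).
Return P2→Depot: 29.
Total = 8 + 6 + 3 + 22 + 29 = 68.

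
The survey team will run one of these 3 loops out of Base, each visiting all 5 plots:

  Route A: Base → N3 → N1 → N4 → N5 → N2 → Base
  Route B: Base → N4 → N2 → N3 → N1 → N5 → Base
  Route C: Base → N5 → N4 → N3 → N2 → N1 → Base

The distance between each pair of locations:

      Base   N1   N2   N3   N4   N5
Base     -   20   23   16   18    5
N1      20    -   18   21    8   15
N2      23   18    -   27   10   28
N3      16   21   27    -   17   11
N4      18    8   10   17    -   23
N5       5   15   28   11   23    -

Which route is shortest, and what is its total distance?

Route A: 16 + 21 + 8 + 23 + 28 + 23 = 119
Route B: 18 + 10 + 27 + 21 + 15 + 5 = 96
Route C: 5 + 23 + 17 + 27 + 18 + 20 = 110

96 — Route B is the shortest.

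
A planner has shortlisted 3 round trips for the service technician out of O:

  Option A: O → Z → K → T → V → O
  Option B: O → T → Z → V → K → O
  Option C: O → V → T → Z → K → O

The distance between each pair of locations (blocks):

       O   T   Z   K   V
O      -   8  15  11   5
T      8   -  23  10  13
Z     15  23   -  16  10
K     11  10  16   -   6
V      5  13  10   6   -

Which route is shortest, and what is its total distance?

Option A: 15 + 16 + 10 + 13 + 5 = 59
Option B: 8 + 23 + 10 + 6 + 11 = 58
Option C: 5 + 13 + 23 + 16 + 11 = 68

Shortest is Option B, total 58 blocks.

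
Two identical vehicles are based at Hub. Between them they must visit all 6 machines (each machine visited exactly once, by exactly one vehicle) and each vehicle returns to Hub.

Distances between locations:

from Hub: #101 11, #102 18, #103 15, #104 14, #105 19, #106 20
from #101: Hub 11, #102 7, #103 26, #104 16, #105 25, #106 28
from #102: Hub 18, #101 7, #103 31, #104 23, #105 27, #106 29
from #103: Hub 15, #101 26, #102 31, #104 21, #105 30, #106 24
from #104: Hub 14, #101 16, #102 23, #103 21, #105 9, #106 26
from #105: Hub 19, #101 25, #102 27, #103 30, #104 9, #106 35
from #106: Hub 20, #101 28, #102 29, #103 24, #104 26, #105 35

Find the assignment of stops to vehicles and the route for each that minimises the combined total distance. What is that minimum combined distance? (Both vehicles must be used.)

Try each way of splitting the stops between the two vehicles (each non-empty) and, for each split, find the best tour for each vehicle:
  {#101} + {#102, #103, #104, #105, #106}: 22 + 118 = 140
  {#102} + {#101, #103, #104, #105, #106}: 36 + 110 = 146
  {#101, #102} + {#103, #104, #105, #106}: 36 + 93 = 129
  {#103} + {#101, #102, #104, #105, #106}: 30 + 100 = 130
  {#101, #103} + {#102, #104, #105, #106}: 52 + 99 = 151
  {#102, #103} + {#101, #104, #105, #106}: 64 + 91 = 155
  … (31 splits in total)
  {#101, #102, #104, #105} + {#103, #106}: 68 + 59 = 127  ← best
Best: vehicle 1 Hub → #101 → #102 → #105 → #104 → Hub = 68; vehicle 2 Hub → #103 → #106 → Hub = 59; combined 127.

127 — the smallest possible combined total.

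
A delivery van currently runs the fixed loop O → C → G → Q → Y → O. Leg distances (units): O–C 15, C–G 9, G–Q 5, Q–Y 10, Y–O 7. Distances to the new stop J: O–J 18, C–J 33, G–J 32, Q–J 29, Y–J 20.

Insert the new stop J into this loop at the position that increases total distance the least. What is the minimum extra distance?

Insertion cost between consecutive stops i–j is d(i,J) + d(J,j) − d(i,j):
  between O and C: 18 + 33 − 15 = 36
  between C and G: 33 + 32 − 9 = 56
  between G and Q: 32 + 29 − 5 = 56
  between Q and Y: 29 + 20 − 10 = 39
  between Y and O: 20 + 18 − 7 = 31
Cheapest insertion is between Y and O, adding 31.
New total = 46 + 31 = 77.

+31 — insert J between Y and O.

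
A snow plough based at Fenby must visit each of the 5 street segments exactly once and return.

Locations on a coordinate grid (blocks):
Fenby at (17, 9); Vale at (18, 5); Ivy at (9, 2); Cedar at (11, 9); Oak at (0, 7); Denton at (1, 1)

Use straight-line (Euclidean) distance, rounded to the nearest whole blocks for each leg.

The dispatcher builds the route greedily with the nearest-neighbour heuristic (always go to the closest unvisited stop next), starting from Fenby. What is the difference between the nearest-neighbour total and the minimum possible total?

Fenby: Vale=4, Cedar=6, Ivy=11, Oak=17, Denton=18 ⇒ Vale
Vale: Cedar=8, Ivy=9, Denton=17, Oak=18 ⇒ Cedar
Cedar: Ivy=7, Oak=11, Denton=13 ⇒ Ivy
Ivy: Denton=8, Oak=10 ⇒ Denton
Denton: Oak=6 ⇒ Oak
NN route Fenby → Vale → Cedar → Ivy → Denton → Oak → Fenby costs 50.
Optimal: Fenby → Vale → Ivy → Denton → Oak → Cedar → Fenby costs 44 (by enumerating all 60 distinct tours).
Excess = 50 − 44 = 6.

6 blocks longer than the optimal tour.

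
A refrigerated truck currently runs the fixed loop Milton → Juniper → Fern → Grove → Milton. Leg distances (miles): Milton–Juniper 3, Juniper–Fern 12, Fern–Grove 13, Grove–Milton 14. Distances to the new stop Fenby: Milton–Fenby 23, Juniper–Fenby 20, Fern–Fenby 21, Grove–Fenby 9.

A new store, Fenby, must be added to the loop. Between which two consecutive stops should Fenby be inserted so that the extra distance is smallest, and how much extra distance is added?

Insertion cost between consecutive stops i–j is d(i,Fenby) + d(Fenby,j) − d(i,j):
  between Milton and Juniper: 23 + 20 − 3 = 40
  between Juniper and Fern: 20 + 21 − 12 = 29
  between Fern and Grove: 21 + 9 − 13 = 17
  between Grove and Milton: 9 + 23 − 14 = 18
Cheapest insertion is between Fern and Grove, adding 17.
New total = 42 + 17 = 59.

Adding 17 miles by placing Fenby on the Fern–Grove leg.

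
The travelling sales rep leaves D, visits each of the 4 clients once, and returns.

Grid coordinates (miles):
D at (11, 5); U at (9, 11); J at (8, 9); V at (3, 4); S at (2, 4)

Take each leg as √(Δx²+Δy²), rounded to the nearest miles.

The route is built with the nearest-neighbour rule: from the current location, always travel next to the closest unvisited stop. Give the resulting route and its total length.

At D the remaining stops are J 5, U 6, V 8, S 9; go to J.
At J the remaining stops are U 2, V 7, S 8; go to U.
At U the remaining stops are V 9, S 10; go to V.
At V the remaining stops are S 1; go to S.
Return S→D: 9.
Total = 5 + 2 + 9 + 1 + 9 = 26.

Total distance 26 miles via the nearest-neighbour route D → J → U → V → S → D.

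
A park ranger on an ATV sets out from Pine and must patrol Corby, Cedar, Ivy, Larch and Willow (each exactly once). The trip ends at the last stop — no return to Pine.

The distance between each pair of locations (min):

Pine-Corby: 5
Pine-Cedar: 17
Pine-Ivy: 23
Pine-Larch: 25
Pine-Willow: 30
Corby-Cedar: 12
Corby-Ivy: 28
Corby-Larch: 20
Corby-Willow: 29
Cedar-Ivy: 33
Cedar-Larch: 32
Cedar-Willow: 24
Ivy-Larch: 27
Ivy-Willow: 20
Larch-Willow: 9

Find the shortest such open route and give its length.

77 min — the minimum one-way total.

There are 5! = 120 possible orderings.
Pine - Corby - Cedar - Ivy - Larch - Willow: 5+12+33+27+9 = 86
Pine - Corby - Cedar - Ivy - Willow - Larch: 5+12+33+20+9 = 79
Pine - Corby - Cedar - Larch - Ivy - Willow: 5+12+32+27+20 = 96
Pine - Corby - Cedar - Larch - Willow - Ivy: 5+12+32+9+20 = 78
Pine - Corby - Cedar - Willow - Ivy - Larch: 5+12+24+20+27 = 88
Pine - Corby - Cedar - Willow - Larch - Ivy: 5+12+24+9+27 = 77
Pine - Corby - Ivy - Cedar - Larch - Willow: 5+28+33+32+9 = 107
Pine - Corby - Ivy - Cedar - Willow - Larch: 5+28+33+24+9 = 99
Pine - Corby - Ivy - Larch - Cedar - Willow: 5+28+27+32+24 = 116
Pine - Corby - Ivy - Larch - Willow - Cedar: 5+28+27+9+24 = 93
Pine - Corby - Ivy - Willow - Cedar - Larch: 5+28+20+24+32 = 109
Pine - Corby - Ivy - Willow - Larch - Cedar: 5+28+20+9+32 = 94
Pine - Corby - Larch - Cedar - Ivy - Willow: 5+20+32+33+20 = 110
Pine - Corby - Larch - Cedar - Willow - Ivy: 5+20+32+24+20 = 101
… (106 more)
The minimum is 77.
One shortest path: Pine → Corby → Cedar → Willow → Larch → Ivy.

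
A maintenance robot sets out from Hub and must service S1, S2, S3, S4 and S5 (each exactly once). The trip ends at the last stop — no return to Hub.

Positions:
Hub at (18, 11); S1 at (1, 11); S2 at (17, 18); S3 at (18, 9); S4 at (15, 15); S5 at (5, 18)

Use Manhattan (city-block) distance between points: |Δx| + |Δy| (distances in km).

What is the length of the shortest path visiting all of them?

39 km — the minimum one-way total.

There are 5! = 120 possible orderings.
Hub→S1→S2→S3→S4→S5: 17+23+10+9+13 = 72
Hub→S1→S2→S3→S5→S4: 17+23+10+22+13 = 85
Hub→S1→S2→S4→S3→S5: 17+23+5+9+22 = 76
Hub→S1→S2→S4→S5→S3: 17+23+5+13+22 = 80
Hub→S1→S2→S5→S3→S4: 17+23+12+22+9 = 83
Hub→S1→S2→S5→S4→S3: 17+23+12+13+9 = 74
Hub→S1→S3→S2→S4→S5: 17+19+10+5+13 = 64
Hub→S1→S3→S2→S5→S4: 17+19+10+12+13 = 71
Hub→S1→S3→S4→S2→S5: 17+19+9+5+12 = 62
Hub→S1→S3→S4→S5→S2: 17+19+9+13+12 = 70
Hub→S1→S3→S5→S2→S4: 17+19+22+12+5 = 75
Hub→S1→S3→S5→S4→S2: 17+19+22+13+5 = 76
Hub→S1→S4→S2→S3→S5: 17+18+5+10+22 = 72
Hub→S1→S4→S2→S5→S3: 17+18+5+12+22 = 74
… (106 more)
Hub→S3→S4→S2→S5→S1: 2+9+5+12+11 = 39  ← best
The minimum is 39.
One shortest path: Hub → S3 → S4 → S2 → S5 → S1.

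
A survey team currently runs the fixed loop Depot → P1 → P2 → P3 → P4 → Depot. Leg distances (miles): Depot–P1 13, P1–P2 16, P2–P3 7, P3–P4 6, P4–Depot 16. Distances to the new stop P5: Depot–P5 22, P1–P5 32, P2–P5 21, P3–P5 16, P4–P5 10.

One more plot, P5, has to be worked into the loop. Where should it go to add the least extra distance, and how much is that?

+16 miles — insert P5 between P4 and Depot.

Insertion cost between consecutive stops i–j is d(i,P5) + d(P5,j) − d(i,j):
  between Depot and P1: 22 + 32 − 13 = 41
  between P1 and P2: 32 + 21 − 16 = 37
  between P2 and P3: 21 + 16 − 7 = 30
  between P3 and P4: 16 + 10 − 6 = 20
  between P4 and Depot: 10 + 22 − 16 = 16
Cheapest insertion is between P4 and Depot, adding 16.
New total = 58 + 16 = 74.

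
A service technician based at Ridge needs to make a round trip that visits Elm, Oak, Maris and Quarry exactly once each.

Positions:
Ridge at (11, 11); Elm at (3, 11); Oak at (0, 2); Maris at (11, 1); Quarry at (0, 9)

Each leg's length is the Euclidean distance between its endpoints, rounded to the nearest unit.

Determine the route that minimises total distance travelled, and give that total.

Shortest round trip = 40.

There are 12 distinct closed tours to check (reversals are equivalent).
Ridge-Elm-Oak-Maris-Quarry-Ridge: 8+9+11+14+11 = 53
Ridge-Elm-Oak-Quarry-Maris-Ridge: 8+9+7+14+10 = 48
Ridge-Elm-Maris-Oak-Quarry-Ridge: 8+13+11+7+11 = 50
Ridge-Elm-Maris-Quarry-Oak-Ridge: 8+13+14+7+14 = 56
Ridge-Elm-Quarry-Oak-Maris-Ridge: 8+4+7+11+10 = 40
Ridge-Elm-Quarry-Maris-Oak-Ridge: 8+4+14+11+14 = 51
Ridge-Oak-Elm-Maris-Quarry-Ridge: 14+9+13+14+11 = 61
Ridge-Oak-Elm-Quarry-Maris-Ridge: 14+9+4+14+10 = 51
Ridge-Oak-Maris-Elm-Quarry-Ridge: 14+11+13+4+11 = 53
Ridge-Oak-Quarry-Elm-Maris-Ridge: 14+7+4+13+10 = 48
Ridge-Maris-Elm-Oak-Quarry-Ridge: 10+13+9+7+11 = 50
Ridge-Maris-Oak-Elm-Quarry-Ridge: 10+11+9+4+11 = 45
The minimum is 40.
One optimal route: Ridge → Elm → Quarry → Oak → Maris → Ridge (or its reverse).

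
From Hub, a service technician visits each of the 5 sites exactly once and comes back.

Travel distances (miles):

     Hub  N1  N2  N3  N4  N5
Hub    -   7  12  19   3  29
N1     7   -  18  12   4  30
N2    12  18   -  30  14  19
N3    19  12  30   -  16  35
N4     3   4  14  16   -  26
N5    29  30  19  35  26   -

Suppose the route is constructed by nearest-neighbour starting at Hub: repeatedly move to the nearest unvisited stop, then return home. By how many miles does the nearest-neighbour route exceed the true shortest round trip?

Hub: N4=3, N1=7, N2=12, N3=19, N5=29 ⇒ N4
N4: N1=4, N2=14, N3=16, N5=26 ⇒ N1
N1: N3=12, N2=18, N5=30 ⇒ N3
N3: N2=30, N5=35 ⇒ N2
N2: N5=19 ⇒ N5
NN route Hub → N4 → N1 → N3 → N2 → N5 → Hub costs 97.
Optimal: Hub → N2 → N5 → N3 → N1 → N4 → Hub costs 85 (by enumerating all 60 distinct tours).
Excess = 97 − 85 = 12.

The nearest-neighbour route is 12 miles longer than optimal.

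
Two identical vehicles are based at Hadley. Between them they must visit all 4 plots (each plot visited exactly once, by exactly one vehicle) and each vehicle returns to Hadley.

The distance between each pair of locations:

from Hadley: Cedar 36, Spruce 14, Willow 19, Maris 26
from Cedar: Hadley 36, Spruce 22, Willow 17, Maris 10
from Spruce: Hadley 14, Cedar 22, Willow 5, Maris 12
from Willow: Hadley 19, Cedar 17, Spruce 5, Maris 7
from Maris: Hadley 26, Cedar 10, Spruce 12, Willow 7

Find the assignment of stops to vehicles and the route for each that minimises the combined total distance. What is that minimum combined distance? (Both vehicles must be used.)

100 — the smallest possible combined total.

There are 2^3 − 1 = 7 ways to divide the 4 stops into two non-empty groups. For each, the best each vehicle can do is its own shortest tour through its group:
  {Cedar} + {Spruce, Willow, Maris}: 72 + 52 = 124
  {Spruce} + {Cedar, Willow, Maris}: 28 + 72 = 100
  {Cedar, Spruce} + {Willow, Maris}: 72 + 52 = 124
  {Willow} + {Cedar, Spruce, Maris}: 38 + 72 = 110
  {Cedar, Willow} + {Spruce, Maris}: 72 + 52 = 124
  {Spruce, Willow} + {Cedar, Maris}: 38 + 72 = 110
  … (7 splits in total)
Best: vehicle 1 Hadley → Spruce → Hadley = 28; vehicle 2 Hadley → Cedar → Maris → Willow → Hadley = 72; combined 100.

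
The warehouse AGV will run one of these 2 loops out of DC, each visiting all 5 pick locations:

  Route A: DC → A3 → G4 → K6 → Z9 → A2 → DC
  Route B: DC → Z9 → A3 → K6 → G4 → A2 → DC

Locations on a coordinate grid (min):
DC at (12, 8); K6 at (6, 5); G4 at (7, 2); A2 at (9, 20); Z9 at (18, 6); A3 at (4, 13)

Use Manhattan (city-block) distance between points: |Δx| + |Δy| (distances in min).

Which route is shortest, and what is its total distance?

Shortest is Route B, total 78 min.

Route A: 13 + 14 + 4 + 13 + 23 + 15 = 82
Route B: 8 + 21 + 10 + 4 + 20 + 15 = 78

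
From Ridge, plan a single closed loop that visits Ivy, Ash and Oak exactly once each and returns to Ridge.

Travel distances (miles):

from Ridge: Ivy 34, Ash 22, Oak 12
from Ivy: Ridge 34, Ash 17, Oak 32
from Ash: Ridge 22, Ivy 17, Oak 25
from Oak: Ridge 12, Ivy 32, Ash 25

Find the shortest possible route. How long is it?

Shortest round trip = 83 miles.

Ridge - Ivy - Ash - Oak - Ridge: 34+17+25+12 = 88
Ridge - Ivy - Oak - Ash - Ridge: 34+32+25+22 = 113
Ridge - Ash - Ivy - Oak - Ridge: 22+17+32+12 = 83
The minimum is 83.
One optimal route: Ridge → Ash → Ivy → Oak → Ridge (or its reverse).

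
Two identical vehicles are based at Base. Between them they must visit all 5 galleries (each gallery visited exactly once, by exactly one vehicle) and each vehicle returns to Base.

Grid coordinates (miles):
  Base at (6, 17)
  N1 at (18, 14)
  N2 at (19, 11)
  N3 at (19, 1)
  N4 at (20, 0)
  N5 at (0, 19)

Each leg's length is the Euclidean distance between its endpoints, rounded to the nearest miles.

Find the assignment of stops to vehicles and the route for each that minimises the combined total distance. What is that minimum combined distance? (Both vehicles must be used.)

Try each way of splitting the stops between the two vehicles (each non-empty) and, for each split, find the best tour for each vehicle:
  {N1} + {N2, N3, N4, N5}: 24 + 58 = 82
  {N2} + {N1, N3, N4, N5}: 28 + 59 = 87
  {N1, N2} + {N3, N4, N5}: 29 + 55 = 84
  {N3} + {N1, N2, N4, N5}: 42 + 60 = 102
  {N1, N3} + {N2, N4, N5}: 46 + 59 = 105
  {N2, N3} + {N1, N4, N5}: 45 + 60 = 105
  … (15 splits in total)
  {N1, N2, N3, N4} + {N5}: 48 + 12 = 60  ← best
Best: vehicle 1 Base → N1 → N2 → N3 → N4 → Base = 48; vehicle 2 Base → N5 → Base = 12; combined 60.

Minimum combined distance: 60 miles.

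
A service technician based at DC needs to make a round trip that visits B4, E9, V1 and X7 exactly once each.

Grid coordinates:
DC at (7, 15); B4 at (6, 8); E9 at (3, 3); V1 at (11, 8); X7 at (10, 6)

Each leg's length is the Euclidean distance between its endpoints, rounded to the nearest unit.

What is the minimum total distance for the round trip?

There are 12 distinct closed tours to check (reversals are equivalent).
DC → B4 → E9 → V1 → X7 → DC: 7+6+9+2+9 = 33
DC → B4 → E9 → X7 → V1 → DC: 7+6+8+2+8 = 31
DC → B4 → V1 → E9 → X7 → DC: 7+5+9+8+9 = 38
DC → B4 → V1 → X7 → E9 → DC: 7+5+2+8+13 = 35
DC → B4 → X7 → E9 → V1 → DC: 7+4+8+9+8 = 36
DC → B4 → X7 → V1 → E9 → DC: 7+4+2+9+13 = 35
DC → E9 → B4 → V1 → X7 → DC: 13+6+5+2+9 = 35
DC → E9 → B4 → X7 → V1 → DC: 13+6+4+2+8 = 33
DC → E9 → V1 → B4 → X7 → DC: 13+9+5+4+9 = 40
DC → E9 → X7 → B4 → V1 → DC: 13+8+4+5+8 = 38
DC → V1 → B4 → E9 → X7 → DC: 8+5+6+8+9 = 36
DC → V1 → E9 → B4 → X7 → DC: 8+9+6+4+9 = 36
The minimum is 31.
One optimal route: DC → B4 → E9 → X7 → V1 → DC (or its reverse).

31 — the shortest possible round trip.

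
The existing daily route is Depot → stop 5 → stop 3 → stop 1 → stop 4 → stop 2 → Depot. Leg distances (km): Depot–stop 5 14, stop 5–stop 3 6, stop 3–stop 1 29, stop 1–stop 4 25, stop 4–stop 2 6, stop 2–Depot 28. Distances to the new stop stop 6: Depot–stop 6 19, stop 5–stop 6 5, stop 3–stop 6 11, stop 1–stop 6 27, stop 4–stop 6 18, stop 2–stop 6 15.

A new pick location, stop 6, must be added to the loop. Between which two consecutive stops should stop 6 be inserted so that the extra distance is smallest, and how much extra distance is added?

Adding 6 km by placing stop 6 on the stop 2–Depot leg.

Insertion cost between consecutive stops i–j is d(i,stop 6) + d(stop 6,j) − d(i,j):
  between Depot and stop 5: 19 + 5 − 14 = 10
  between stop 5 and stop 3: 5 + 11 − 6 = 10
  between stop 3 and stop 1: 11 + 27 − 29 = 9
  between stop 1 and stop 4: 27 + 18 − 25 = 20
  between stop 4 and stop 2: 18 + 15 − 6 = 27
  between stop 2 and Depot: 15 + 19 − 28 = 6
Cheapest insertion is between stop 2 and Depot, adding 6.
New total = 108 + 6 = 114.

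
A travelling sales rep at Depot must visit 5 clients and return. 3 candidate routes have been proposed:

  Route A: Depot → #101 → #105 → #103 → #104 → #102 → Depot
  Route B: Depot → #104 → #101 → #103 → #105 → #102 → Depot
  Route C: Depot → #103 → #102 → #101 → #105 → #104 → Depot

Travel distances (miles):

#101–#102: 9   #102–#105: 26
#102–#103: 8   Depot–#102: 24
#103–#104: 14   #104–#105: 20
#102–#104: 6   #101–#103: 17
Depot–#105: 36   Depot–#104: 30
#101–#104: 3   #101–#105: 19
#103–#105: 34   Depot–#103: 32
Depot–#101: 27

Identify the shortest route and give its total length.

Route A: 27 + 19 + 34 + 14 + 6 + 24 = 124
Route B: 30 + 3 + 17 + 34 + 26 + 24 = 134
Route C: 32 + 8 + 9 + 19 + 20 + 30 = 118

118 miles — Route C is the shortest.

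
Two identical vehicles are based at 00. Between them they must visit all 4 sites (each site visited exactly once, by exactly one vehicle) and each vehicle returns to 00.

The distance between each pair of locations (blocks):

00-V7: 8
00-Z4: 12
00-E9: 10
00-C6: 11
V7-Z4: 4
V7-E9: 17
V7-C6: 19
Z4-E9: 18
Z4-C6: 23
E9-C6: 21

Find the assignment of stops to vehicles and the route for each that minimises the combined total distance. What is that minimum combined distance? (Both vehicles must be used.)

There are 2^3 − 1 = 7 ways to divide the 4 stops into two non-empty groups. For each, the best each vehicle can do is its own shortest tour through its group:
  {V7} + {Z4, E9, C6}: 16 + 62 = 78
  {Z4} + {V7, E9, C6}: 24 + 57 = 81
  {V7, Z4} + {E9, C6}: 24 + 42 = 66
  {E9} + {V7, Z4, C6}: 20 + 46 = 66
  {V7, E9} + {Z4, C6}: 35 + 46 = 81
  {Z4, E9} + {V7, C6}: 40 + 38 = 78
  … (7 splits in total)
  {V7, Z4, E9} + {C6}: 40 + 22 = 62  ← best
Best: vehicle 1 00 → V7 → Z4 → E9 → 00 = 40; vehicle 2 00 → C6 → 00 = 22; combined 62.

62 blocks — the smallest possible combined total.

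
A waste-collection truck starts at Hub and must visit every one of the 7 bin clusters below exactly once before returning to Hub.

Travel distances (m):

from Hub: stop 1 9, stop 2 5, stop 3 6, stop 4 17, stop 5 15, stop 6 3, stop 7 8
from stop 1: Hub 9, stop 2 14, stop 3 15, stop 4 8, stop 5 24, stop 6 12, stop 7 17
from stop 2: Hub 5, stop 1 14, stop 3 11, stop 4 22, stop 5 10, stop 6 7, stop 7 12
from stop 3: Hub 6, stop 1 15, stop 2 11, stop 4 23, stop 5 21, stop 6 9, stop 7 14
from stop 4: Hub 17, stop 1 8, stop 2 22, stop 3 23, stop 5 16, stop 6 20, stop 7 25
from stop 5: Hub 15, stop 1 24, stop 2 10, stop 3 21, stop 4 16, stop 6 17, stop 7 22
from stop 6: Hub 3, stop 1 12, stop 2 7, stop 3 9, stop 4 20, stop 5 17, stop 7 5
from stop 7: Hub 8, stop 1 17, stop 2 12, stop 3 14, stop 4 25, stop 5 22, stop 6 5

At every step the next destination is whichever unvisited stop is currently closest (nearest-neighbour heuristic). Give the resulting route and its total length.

At Hub the remaining stops are stop 6 3, stop 2 5, stop 3 6, stop 7 8, stop 1 9, stop 5 15, stop 4 17; go to stop 6.
At stop 6 the remaining stops are stop 7 5, stop 2 7, stop 3 9, stop 1 12, stop 5 17, stop 4 20; go to stop 7.
At stop 7 the remaining stops are stop 2 12, stop 3 14, stop 1 17, stop 5 22, stop 4 25; go to stop 2.
At stop 2 the remaining stops are stop 5 10, stop 3 11, stop 1 14, stop 4 22; go to stop 5.
At stop 5 the remaining stops are stop 4 16, stop 3 21, stop 1 24; go to stop 4.
At stop 4 the remaining stops are stop 1 8, stop 3 23; go to stop 1.
At stop 1 the remaining stops are stop 3 15; go to stop 3.
Return stop 3→Hub: 6.
Total = 3 + 5 + 12 + 10 + 16 + 8 + 15 + 6 = 75.

Total distance 75 m via the nearest-neighbour route Hub → stop 6 → stop 7 → stop 2 → stop 5 → stop 4 → stop 1 → stop 3 → Hub.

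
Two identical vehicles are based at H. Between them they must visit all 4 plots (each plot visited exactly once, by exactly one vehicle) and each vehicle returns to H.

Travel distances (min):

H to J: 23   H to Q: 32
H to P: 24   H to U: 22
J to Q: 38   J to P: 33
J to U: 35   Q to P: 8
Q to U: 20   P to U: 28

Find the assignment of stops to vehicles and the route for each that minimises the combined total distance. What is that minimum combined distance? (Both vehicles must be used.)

Check every non-empty split of the stops between the two vehicles; for each half take its own optimal tour:
  {J} + {Q, P, U}: 46 + 74 = 120
  {Q} + {J, P, U}: 64 + 106 = 170
  {J, Q} + {P, U}: 93 + 74 = 167
  {P} + {J, Q, U}: 48 + 103 = 151
  {J, P} + {Q, U}: 80 + 74 = 154
  {Q, P} + {J, U}: 64 + 80 = 144
  … (7 splits in total)
Best: vehicle 1 H → J → H = 46; vehicle 2 H → P → Q → U → H = 74; combined 120.

Minimum combined distance: 120 min.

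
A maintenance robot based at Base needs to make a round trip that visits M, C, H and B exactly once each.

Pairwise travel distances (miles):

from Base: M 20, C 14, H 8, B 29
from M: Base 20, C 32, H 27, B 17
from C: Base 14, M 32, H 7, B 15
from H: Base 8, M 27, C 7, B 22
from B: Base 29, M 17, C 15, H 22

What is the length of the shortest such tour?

There are 12 distinct closed tours to check (reversals are equivalent).
Base-M-C-H-B-Base: 20+32+7+22+29 = 110
Base-M-C-B-H-Base: 20+32+15+22+8 = 97
Base-M-H-C-B-Base: 20+27+7+15+29 = 98
Base-M-H-B-C-Base: 20+27+22+15+14 = 98
Base-M-B-C-H-Base: 20+17+15+7+8 = 67
Base-M-B-H-C-Base: 20+17+22+7+14 = 80
Base-C-M-H-B-Base: 14+32+27+22+29 = 124
Base-C-M-B-H-Base: 14+32+17+22+8 = 93
Base-C-H-M-B-Base: 14+7+27+17+29 = 94
Base-C-B-M-H-Base: 14+15+17+27+8 = 81
Base-H-M-C-B-Base: 8+27+32+15+29 = 111
Base-H-C-M-B-Base: 8+7+32+17+29 = 93
The minimum is 67.
One optimal route: Base → M → B → C → H → Base (or its reverse).

67 miles — the shortest possible round trip.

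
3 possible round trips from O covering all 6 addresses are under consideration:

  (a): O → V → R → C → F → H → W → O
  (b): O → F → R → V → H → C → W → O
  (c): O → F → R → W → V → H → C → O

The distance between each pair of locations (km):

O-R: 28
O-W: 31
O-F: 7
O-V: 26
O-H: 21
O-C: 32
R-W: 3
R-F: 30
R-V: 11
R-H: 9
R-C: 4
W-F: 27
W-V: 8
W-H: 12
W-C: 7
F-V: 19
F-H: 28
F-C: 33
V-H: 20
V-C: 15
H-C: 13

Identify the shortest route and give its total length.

(a): 26 + 11 + 4 + 33 + 28 + 12 + 31 = 145
(b): 7 + 30 + 11 + 20 + 13 + 7 + 31 = 119
(c): 7 + 30 + 3 + 8 + 20 + 13 + 32 = 113

Shortest is (c), total 113 km.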